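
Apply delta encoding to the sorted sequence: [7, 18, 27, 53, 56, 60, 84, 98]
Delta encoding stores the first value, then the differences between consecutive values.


First value: 7
Deltas:
  18 - 7 = 11
  27 - 18 = 9
  53 - 27 = 26
  56 - 53 = 3
  60 - 56 = 4
  84 - 60 = 24
  98 - 84 = 14


Delta encoded: [7, 11, 9, 26, 3, 4, 24, 14]


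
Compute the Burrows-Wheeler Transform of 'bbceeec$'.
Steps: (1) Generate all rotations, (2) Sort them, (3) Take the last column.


Rotations (sorted):
  0: $bbceeec -> last char: c
  1: bbceeec$ -> last char: $
  2: bceeec$b -> last char: b
  3: c$bbceee -> last char: e
  4: ceeec$bb -> last char: b
  5: ec$bbcee -> last char: e
  6: eec$bbce -> last char: e
  7: eeec$bbc -> last char: c


BWT = c$bebeec


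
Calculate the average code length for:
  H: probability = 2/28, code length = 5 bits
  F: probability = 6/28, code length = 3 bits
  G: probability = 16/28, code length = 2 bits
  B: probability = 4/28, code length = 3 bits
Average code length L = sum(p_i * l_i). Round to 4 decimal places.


Weighted contributions p_i * l_i:
  H: (2/28) * 5 = 10/28
  F: (6/28) * 3 = 18/28
  G: (16/28) * 2 = 32/28
  B: (4/28) * 3 = 12/28
Sum = (10 + 18 + 32 + 12)/28 = 72/28

L = 72/28 = 2.5714 bits/symbol


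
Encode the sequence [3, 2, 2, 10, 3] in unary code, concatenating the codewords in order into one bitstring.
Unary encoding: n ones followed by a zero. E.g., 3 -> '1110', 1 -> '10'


Encode each number as n ones followed by a terminating 0:
  3 -> 1110 (4 bits)
  2 -> 110 (3 bits)
  2 -> 110 (3 bits)
  10 -> 11111111110 (11 bits)
  3 -> 1110 (4 bits)
Total length = 4 + 3 + 3 + 11 + 4 = 25 bits.

Unary([3, 2, 2, 10, 3]) = 1110110110111111111101110 (25 bits)


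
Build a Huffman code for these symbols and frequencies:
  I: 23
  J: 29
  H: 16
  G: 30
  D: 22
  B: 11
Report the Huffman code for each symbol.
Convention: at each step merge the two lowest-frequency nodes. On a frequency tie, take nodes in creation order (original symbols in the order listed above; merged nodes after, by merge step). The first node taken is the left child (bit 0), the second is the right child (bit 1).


Huffman tree construction:
Step 1: Merge B(11) + H(16) = 27
Step 2: Merge D(22) + I(23) = 45
Step 3: Merge (B+H)(27) + J(29) = 56
Step 4: Merge G(30) + (D+I)(45) = 75
Step 5: Merge ((B+H)+J)(56) + (G+(D+I))(75) = 131
Read each symbol's code off the tree from the root (left child = 0, right child = 1).

Codes:
  I: 111 (length 3)
  J: 01 (length 2)
  H: 001 (length 3)
  G: 10 (length 2)
  D: 110 (length 3)
  B: 000 (length 3)
Average code length: 334/131 = 2.5496 bits/symbol


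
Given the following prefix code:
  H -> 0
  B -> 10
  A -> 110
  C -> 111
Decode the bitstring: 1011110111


Decoding step by step:
Bits 10 -> B
Bits 111 -> C
Bits 10 -> B
Bits 111 -> C


Decoded message: BCBC


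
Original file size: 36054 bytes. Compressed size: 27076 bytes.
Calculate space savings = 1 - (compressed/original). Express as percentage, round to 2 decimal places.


ratio = compressed/original = 27076/36054 = 0.750985
savings = 1 - ratio = 1 - 0.750985 = 0.249015
as a percentage: 0.249015 * 100 = 24.9%

Space savings = 1 - 27076/36054 = 24.9%


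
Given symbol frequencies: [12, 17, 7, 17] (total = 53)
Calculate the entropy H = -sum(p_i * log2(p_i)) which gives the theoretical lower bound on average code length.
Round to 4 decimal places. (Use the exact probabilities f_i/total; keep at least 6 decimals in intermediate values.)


Per-symbol terms -p_i * log2(p_i) with p_i = f_i/53:
  p = 12/53 = 0.226415: log2(p) = -2.142958, -p*log2(p) = 0.485198
  p = 17/53 = 0.320755: log2(p) = -1.640458, -p*log2(p) = 0.526185
  p = 7/53 = 0.132075: log2(p) = -2.920566, -p*log2(p) = 0.385735
  p = 17/53 = 0.320755: log2(p) = -1.640458, -p*log2(p) = 0.526185
H = 0.485198 + 0.526185 + 0.385735 + 0.526185 = 1.923303

H = 1.9233 bits/symbol


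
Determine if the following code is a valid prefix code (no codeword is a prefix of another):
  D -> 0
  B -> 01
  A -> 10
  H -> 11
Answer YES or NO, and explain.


Checking each pair (does one codeword prefix another?):
  D='0' vs B='01': prefix -- VIOLATION

NO -- this is NOT a valid prefix code. D (0) is a prefix of B (01).


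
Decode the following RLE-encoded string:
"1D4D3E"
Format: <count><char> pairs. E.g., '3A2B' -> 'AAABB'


Expanding each <count><char> pair:
  1D -> 'D'
  4D -> 'DDDD'
  3E -> 'EEE'

Decoded = DDDDDEEE


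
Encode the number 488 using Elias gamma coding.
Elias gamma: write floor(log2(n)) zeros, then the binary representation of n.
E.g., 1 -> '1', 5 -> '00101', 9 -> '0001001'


num_bits = floor(log2(488)) + 1 = 9
leading_zeros = num_bits - 1 = 8
binary(488) = 111101000

Elias gamma(488) = '00000000' + '111101000' = 00000000111101000 (17 bits)


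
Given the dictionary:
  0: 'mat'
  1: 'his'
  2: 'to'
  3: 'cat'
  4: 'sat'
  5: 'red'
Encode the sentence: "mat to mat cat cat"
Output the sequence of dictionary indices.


Look up each word in the dictionary:
  'mat' -> 0
  'to' -> 2
  'mat' -> 0
  'cat' -> 3
  'cat' -> 3

Encoded: [0, 2, 0, 3, 3]


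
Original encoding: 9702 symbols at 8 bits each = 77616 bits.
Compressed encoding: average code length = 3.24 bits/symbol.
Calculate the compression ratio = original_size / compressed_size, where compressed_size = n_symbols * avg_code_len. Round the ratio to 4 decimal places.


original_size = n_symbols * orig_bits = 9702 * 8 = 77616 bits
compressed_size = n_symbols * avg_code_len = 9702 * 3.24 = 31434.48 bits
ratio = original_size / compressed_size = 77616 / 31434.48 = 2.4691

Compression ratio = 2.4691


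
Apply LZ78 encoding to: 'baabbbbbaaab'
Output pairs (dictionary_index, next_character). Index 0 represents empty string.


LZ78 encoding steps:
Dictionary: {0: ''}
Step 1: w='' (idx 0), next='b' -> output (0, 'b'), add 'b' as idx 1
Step 2: w='' (idx 0), next='a' -> output (0, 'a'), add 'a' as idx 2
Step 3: w='a' (idx 2), next='b' -> output (2, 'b'), add 'ab' as idx 3
Step 4: w='b' (idx 1), next='b' -> output (1, 'b'), add 'bb' as idx 4
Step 5: w='bb' (idx 4), next='a' -> output (4, 'a'), add 'bba' as idx 5
Step 6: w='a' (idx 2), next='a' -> output (2, 'a'), add 'aa' as idx 6
Step 7: w='b' (idx 1), end of input -> output (1, '')


Encoded: [(0, 'b'), (0, 'a'), (2, 'b'), (1, 'b'), (4, 'a'), (2, 'a'), (1, '')]


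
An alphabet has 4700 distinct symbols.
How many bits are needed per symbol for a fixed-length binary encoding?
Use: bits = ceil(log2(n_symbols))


log2(4700) = 12.1984
Bracket: 2^12 = 4096 < 4700 <= 2^13 = 8192
So ceil(log2(4700)) = 13

bits = ceil(log2(4700)) = ceil(12.1984) = 13 bits


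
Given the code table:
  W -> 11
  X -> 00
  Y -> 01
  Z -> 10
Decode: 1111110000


Decoding:
11 -> W
11 -> W
11 -> W
00 -> X
00 -> X


Result: WWWXX


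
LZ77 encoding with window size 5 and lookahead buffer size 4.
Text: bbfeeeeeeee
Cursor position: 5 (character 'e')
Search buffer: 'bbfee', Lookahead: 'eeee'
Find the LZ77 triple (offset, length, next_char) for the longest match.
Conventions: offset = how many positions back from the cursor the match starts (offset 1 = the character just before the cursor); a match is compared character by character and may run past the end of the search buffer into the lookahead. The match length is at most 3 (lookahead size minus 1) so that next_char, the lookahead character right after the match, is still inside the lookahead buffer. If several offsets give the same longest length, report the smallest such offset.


Try each offset into the search buffer:
  offset=1 (pos 4, char 'e'): match length 3
  offset=2 (pos 3, char 'e'): match length 3
  offset=3 (pos 2, char 'f'): match length 0
  offset=4 (pos 1, char 'b'): match length 0
  offset=5 (pos 0, char 'b'): match length 0
Longest match has length 3, found at offsets 1, 2; take the smallest, offset 1.
next_char = character at position 5 + 3 = 8 -> 'e'

Best match: offset=1, length=3 (matching 'eee' starting at position 4)
LZ77 triple: (1, 3, 'e')


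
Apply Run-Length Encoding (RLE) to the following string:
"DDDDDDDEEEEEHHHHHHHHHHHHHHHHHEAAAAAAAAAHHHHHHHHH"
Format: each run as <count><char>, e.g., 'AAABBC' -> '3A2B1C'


Scanning runs left to right:
  i=0: run of 'D' x 7 -> '7D'
  i=7: run of 'E' x 5 -> '5E'
  i=12: run of 'H' x 17 -> '17H'
  i=29: run of 'E' x 1 -> '1E'
  i=30: run of 'A' x 9 -> '9A'
  i=39: run of 'H' x 9 -> '9H'

RLE = 7D5E17H1E9A9H


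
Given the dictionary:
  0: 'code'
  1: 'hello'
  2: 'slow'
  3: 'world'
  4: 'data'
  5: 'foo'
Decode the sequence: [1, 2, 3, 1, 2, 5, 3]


Look up each index in the dictionary:
  1 -> 'hello'
  2 -> 'slow'
  3 -> 'world'
  1 -> 'hello'
  2 -> 'slow'
  5 -> 'foo'
  3 -> 'world'

Decoded: "hello slow world hello slow foo world"


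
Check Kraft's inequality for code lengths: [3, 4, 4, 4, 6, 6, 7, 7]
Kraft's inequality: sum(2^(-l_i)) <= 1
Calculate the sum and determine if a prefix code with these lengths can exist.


Sum = 2^(-3) + 2^(-4) + 2^(-4) + 2^(-4) + 2^(-6) + 2^(-6) + 2^(-7) + 2^(-7)
    = 0.125 + 0.0625 + 0.0625 + 0.0625 + 0.015625 + 0.015625 + 0.0078125 + 0.0078125
    = 46/128 = 0.359375
Since 0.359375 <= 1, Kraft's inequality IS satisfied.
A prefix code with these lengths CAN exist.

Kraft sum = 0.359375. Satisfied.


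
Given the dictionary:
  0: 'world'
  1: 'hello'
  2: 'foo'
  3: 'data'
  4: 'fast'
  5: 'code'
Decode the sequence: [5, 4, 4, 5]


Look up each index in the dictionary:
  5 -> 'code'
  4 -> 'fast'
  4 -> 'fast'
  5 -> 'code'

Decoded: "code fast fast code"


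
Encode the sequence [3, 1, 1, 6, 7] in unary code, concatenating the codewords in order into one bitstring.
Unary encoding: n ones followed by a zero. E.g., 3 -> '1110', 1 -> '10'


Encode each number as n ones followed by a terminating 0:
  3 -> 1110 (4 bits)
  1 -> 10 (2 bits)
  1 -> 10 (2 bits)
  6 -> 1111110 (7 bits)
  7 -> 11111110 (8 bits)
Total length = 4 + 2 + 2 + 7 + 8 = 23 bits.

Unary([3, 1, 1, 6, 7]) = 11101010111111011111110 (23 bits)


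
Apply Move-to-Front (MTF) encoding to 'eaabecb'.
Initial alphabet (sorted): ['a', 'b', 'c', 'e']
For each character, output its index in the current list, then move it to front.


MTF encoding:
'e': index 3 in ['a', 'b', 'c', 'e'] -> ['e', 'a', 'b', 'c']
'a': index 1 in ['e', 'a', 'b', 'c'] -> ['a', 'e', 'b', 'c']
'a': index 0 in ['a', 'e', 'b', 'c'] -> ['a', 'e', 'b', 'c']
'b': index 2 in ['a', 'e', 'b', 'c'] -> ['b', 'a', 'e', 'c']
'e': index 2 in ['b', 'a', 'e', 'c'] -> ['e', 'b', 'a', 'c']
'c': index 3 in ['e', 'b', 'a', 'c'] -> ['c', 'e', 'b', 'a']
'b': index 2 in ['c', 'e', 'b', 'a'] -> ['b', 'c', 'e', 'a']


Output: [3, 1, 0, 2, 2, 3, 2]


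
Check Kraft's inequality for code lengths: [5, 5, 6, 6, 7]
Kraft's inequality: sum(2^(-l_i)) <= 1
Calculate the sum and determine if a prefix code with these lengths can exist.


Sum = 2^(-5) + 2^(-5) + 2^(-6) + 2^(-6) + 2^(-7)
    = 0.03125 + 0.03125 + 0.015625 + 0.015625 + 0.0078125
    = 13/128 = 0.1015625
Since 0.1015625 <= 1, Kraft's inequality IS satisfied.
A prefix code with these lengths CAN exist.

Kraft sum = 0.1015625. Satisfied.


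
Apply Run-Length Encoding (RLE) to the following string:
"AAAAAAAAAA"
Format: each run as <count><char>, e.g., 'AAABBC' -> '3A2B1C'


Scanning runs left to right:
  i=0: run of 'A' x 10 -> '10A'

RLE = 10A


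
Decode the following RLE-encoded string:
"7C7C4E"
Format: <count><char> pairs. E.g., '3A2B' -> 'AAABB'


Expanding each <count><char> pair:
  7C -> 'CCCCCCC'
  7C -> 'CCCCCCC'
  4E -> 'EEEE'

Decoded = CCCCCCCCCCCCCCEEEE


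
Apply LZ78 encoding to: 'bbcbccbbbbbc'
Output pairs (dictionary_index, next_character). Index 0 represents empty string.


LZ78 encoding steps:
Dictionary: {0: ''}
Step 1: w='' (idx 0), next='b' -> output (0, 'b'), add 'b' as idx 1
Step 2: w='b' (idx 1), next='c' -> output (1, 'c'), add 'bc' as idx 2
Step 3: w='bc' (idx 2), next='c' -> output (2, 'c'), add 'bcc' as idx 3
Step 4: w='b' (idx 1), next='b' -> output (1, 'b'), add 'bb' as idx 4
Step 5: w='bb' (idx 4), next='b' -> output (4, 'b'), add 'bbb' as idx 5
Step 6: w='' (idx 0), next='c' -> output (0, 'c'), add 'c' as idx 6


Encoded: [(0, 'b'), (1, 'c'), (2, 'c'), (1, 'b'), (4, 'b'), (0, 'c')]


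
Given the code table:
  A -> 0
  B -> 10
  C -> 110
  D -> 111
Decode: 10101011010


Decoding:
10 -> B
10 -> B
10 -> B
110 -> C
10 -> B


Result: BBBCB


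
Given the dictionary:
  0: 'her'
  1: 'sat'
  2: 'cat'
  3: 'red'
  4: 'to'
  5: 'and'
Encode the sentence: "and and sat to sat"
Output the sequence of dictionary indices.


Look up each word in the dictionary:
  'and' -> 5
  'and' -> 5
  'sat' -> 1
  'to' -> 4
  'sat' -> 1

Encoded: [5, 5, 1, 4, 1]


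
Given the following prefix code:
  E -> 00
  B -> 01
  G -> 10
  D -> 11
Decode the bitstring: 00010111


Decoding step by step:
Bits 00 -> E
Bits 01 -> B
Bits 01 -> B
Bits 11 -> D


Decoded message: EBBD


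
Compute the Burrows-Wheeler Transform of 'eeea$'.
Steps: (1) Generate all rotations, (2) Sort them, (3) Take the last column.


Rotations (sorted):
  0: $eeea -> last char: a
  1: a$eee -> last char: e
  2: ea$ee -> last char: e
  3: eea$e -> last char: e
  4: eeea$ -> last char: $


BWT = aeee$


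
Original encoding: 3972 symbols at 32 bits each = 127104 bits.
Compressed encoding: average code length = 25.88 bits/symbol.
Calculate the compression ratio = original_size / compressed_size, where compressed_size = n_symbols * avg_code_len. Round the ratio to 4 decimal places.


original_size = n_symbols * orig_bits = 3972 * 32 = 127104 bits
compressed_size = n_symbols * avg_code_len = 3972 * 25.88 = 102795.36 bits
ratio = original_size / compressed_size = 127104 / 102795.36 = 1.2365

Compression ratio = 1.2365


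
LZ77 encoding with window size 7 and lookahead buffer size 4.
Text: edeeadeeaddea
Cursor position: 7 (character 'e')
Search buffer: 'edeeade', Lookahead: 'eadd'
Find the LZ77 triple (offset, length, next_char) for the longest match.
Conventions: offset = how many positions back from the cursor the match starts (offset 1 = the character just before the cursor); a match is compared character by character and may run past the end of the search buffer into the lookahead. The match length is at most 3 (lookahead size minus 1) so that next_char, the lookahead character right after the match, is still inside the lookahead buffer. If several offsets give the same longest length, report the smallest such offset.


Try each offset into the search buffer:
  offset=1 (pos 6, char 'e'): match length 1
  offset=2 (pos 5, char 'd'): match length 0
  offset=3 (pos 4, char 'a'): match length 0
  offset=4 (pos 3, char 'e'): match length 3
  offset=5 (pos 2, char 'e'): match length 1
  offset=6 (pos 1, char 'd'): match length 0
  offset=7 (pos 0, char 'e'): match length 1
Longest match has length 3 at offset 4.
next_char = character at position 7 + 3 = 10 -> 'd'

Best match: offset=4, length=3 (matching 'ead' starting at position 3)
LZ77 triple: (4, 3, 'd')


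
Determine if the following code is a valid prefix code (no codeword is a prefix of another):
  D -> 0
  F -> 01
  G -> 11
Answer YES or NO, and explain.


Checking each pair (does one codeword prefix another?):
  D='0' vs F='01': prefix -- VIOLATION

NO -- this is NOT a valid prefix code. D (0) is a prefix of F (01).


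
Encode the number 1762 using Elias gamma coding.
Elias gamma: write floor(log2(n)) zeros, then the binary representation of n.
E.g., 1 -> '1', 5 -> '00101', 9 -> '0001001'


num_bits = floor(log2(1762)) + 1 = 11
leading_zeros = num_bits - 1 = 10
binary(1762) = 11011100010

Elias gamma(1762) = '0000000000' + '11011100010' = 000000000011011100010 (21 bits)


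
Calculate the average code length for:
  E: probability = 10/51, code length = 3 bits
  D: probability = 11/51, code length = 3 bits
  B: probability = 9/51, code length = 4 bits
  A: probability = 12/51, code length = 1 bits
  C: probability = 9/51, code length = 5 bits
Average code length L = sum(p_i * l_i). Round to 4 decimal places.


Weighted contributions p_i * l_i:
  E: (10/51) * 3 = 30/51
  D: (11/51) * 3 = 33/51
  B: (9/51) * 4 = 36/51
  A: (12/51) * 1 = 12/51
  C: (9/51) * 5 = 45/51
Sum = (30 + 33 + 36 + 12 + 45)/51 = 156/51

L = 156/51 = 3.0588 bits/symbol


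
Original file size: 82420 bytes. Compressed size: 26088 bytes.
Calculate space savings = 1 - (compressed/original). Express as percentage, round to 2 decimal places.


ratio = compressed/original = 26088/82420 = 0.316525
savings = 1 - ratio = 1 - 0.316525 = 0.683475
as a percentage: 0.683475 * 100 = 68.35%

Space savings = 1 - 26088/82420 = 68.35%


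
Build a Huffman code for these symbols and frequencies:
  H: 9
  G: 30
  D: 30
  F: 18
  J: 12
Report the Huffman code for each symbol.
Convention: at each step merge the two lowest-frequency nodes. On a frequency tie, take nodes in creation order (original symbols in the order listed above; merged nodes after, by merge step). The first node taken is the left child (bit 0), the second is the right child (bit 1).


Huffman tree construction:
Step 1: Merge H(9) + J(12) = 21
Step 2: Merge F(18) + (H+J)(21) = 39
Step 3: Merge G(30) + D(30) = 60
Step 4: Merge (F+(H+J))(39) + (G+D)(60) = 99
Read each symbol's code off the tree from the root (left child = 0, right child = 1).

Codes:
  H: 010 (length 3)
  G: 10 (length 2)
  D: 11 (length 2)
  F: 00 (length 2)
  J: 011 (length 3)
Average code length: 219/99 = 2.2121 bits/symbol


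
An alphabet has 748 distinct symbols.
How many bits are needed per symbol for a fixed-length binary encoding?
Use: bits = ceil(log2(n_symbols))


log2(748) = 9.5469
Bracket: 2^9 = 512 < 748 <= 2^10 = 1024
So ceil(log2(748)) = 10

bits = ceil(log2(748)) = ceil(9.5469) = 10 bits


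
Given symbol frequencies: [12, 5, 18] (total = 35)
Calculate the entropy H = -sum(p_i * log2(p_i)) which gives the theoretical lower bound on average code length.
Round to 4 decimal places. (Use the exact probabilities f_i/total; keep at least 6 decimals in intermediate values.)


Per-symbol terms -p_i * log2(p_i) with p_i = f_i/35:
  p = 12/35 = 0.342857: log2(p) = -1.544321, -p*log2(p) = 0.529481
  p = 5/35 = 0.142857: log2(p) = -2.807355, -p*log2(p) = 0.401051
  p = 18/35 = 0.514286: log2(p) = -0.959358, -p*log2(p) = 0.493384
H = 0.529481 + 0.401051 + 0.493384 = 1.423916

H = 1.4239 bits/symbol


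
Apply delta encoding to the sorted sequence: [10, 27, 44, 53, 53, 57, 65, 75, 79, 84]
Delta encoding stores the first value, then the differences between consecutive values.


First value: 10
Deltas:
  27 - 10 = 17
  44 - 27 = 17
  53 - 44 = 9
  53 - 53 = 0
  57 - 53 = 4
  65 - 57 = 8
  75 - 65 = 10
  79 - 75 = 4
  84 - 79 = 5


Delta encoded: [10, 17, 17, 9, 0, 4, 8, 10, 4, 5]


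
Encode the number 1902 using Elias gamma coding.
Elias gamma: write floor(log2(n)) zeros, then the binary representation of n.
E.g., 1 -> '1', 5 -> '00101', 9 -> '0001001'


num_bits = floor(log2(1902)) + 1 = 11
leading_zeros = num_bits - 1 = 10
binary(1902) = 11101101110

Elias gamma(1902) = '0000000000' + '11101101110' = 000000000011101101110 (21 bits)


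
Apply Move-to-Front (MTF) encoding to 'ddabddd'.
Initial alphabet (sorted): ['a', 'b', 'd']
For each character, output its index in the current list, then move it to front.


MTF encoding:
'd': index 2 in ['a', 'b', 'd'] -> ['d', 'a', 'b']
'd': index 0 in ['d', 'a', 'b'] -> ['d', 'a', 'b']
'a': index 1 in ['d', 'a', 'b'] -> ['a', 'd', 'b']
'b': index 2 in ['a', 'd', 'b'] -> ['b', 'a', 'd']
'd': index 2 in ['b', 'a', 'd'] -> ['d', 'b', 'a']
'd': index 0 in ['d', 'b', 'a'] -> ['d', 'b', 'a']
'd': index 0 in ['d', 'b', 'a'] -> ['d', 'b', 'a']


Output: [2, 0, 1, 2, 2, 0, 0]


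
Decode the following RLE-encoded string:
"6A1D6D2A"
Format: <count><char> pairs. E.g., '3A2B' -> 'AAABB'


Expanding each <count><char> pair:
  6A -> 'AAAAAA'
  1D -> 'D'
  6D -> 'DDDDDD'
  2A -> 'AA'

Decoded = AAAAAADDDDDDDAA


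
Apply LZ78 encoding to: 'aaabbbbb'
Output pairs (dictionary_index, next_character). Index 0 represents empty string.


LZ78 encoding steps:
Dictionary: {0: ''}
Step 1: w='' (idx 0), next='a' -> output (0, 'a'), add 'a' as idx 1
Step 2: w='a' (idx 1), next='a' -> output (1, 'a'), add 'aa' as idx 2
Step 3: w='' (idx 0), next='b' -> output (0, 'b'), add 'b' as idx 3
Step 4: w='b' (idx 3), next='b' -> output (3, 'b'), add 'bb' as idx 4
Step 5: w='bb' (idx 4), end of input -> output (4, '')


Encoded: [(0, 'a'), (1, 'a'), (0, 'b'), (3, 'b'), (4, '')]


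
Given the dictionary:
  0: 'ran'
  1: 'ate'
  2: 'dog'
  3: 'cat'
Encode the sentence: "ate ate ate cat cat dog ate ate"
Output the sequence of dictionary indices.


Look up each word in the dictionary:
  'ate' -> 1
  'ate' -> 1
  'ate' -> 1
  'cat' -> 3
  'cat' -> 3
  'dog' -> 2
  'ate' -> 1
  'ate' -> 1

Encoded: [1, 1, 1, 3, 3, 2, 1, 1]


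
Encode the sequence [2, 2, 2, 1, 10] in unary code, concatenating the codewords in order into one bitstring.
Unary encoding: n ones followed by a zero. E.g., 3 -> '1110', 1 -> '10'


Encode each number as n ones followed by a terminating 0:
  2 -> 110 (3 bits)
  2 -> 110 (3 bits)
  2 -> 110 (3 bits)
  1 -> 10 (2 bits)
  10 -> 11111111110 (11 bits)
Total length = 3 + 3 + 3 + 2 + 11 = 22 bits.

Unary([2, 2, 2, 1, 10]) = 1101101101011111111110 (22 bits)


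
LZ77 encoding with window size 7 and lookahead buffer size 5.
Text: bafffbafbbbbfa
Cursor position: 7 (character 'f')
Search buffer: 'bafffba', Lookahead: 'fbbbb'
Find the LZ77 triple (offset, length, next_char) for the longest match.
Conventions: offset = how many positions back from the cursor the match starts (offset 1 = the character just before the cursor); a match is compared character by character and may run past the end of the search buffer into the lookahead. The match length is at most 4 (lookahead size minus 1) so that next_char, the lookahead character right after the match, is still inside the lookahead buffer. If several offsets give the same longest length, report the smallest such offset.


Try each offset into the search buffer:
  offset=1 (pos 6, char 'a'): match length 0
  offset=2 (pos 5, char 'b'): match length 0
  offset=3 (pos 4, char 'f'): match length 2
  offset=4 (pos 3, char 'f'): match length 1
  offset=5 (pos 2, char 'f'): match length 1
  offset=6 (pos 1, char 'a'): match length 0
  offset=7 (pos 0, char 'b'): match length 0
Longest match has length 2 at offset 3.
next_char = character at position 7 + 2 = 9 -> 'b'

Best match: offset=3, length=2 (matching 'fb' starting at position 4)
LZ77 triple: (3, 2, 'b')


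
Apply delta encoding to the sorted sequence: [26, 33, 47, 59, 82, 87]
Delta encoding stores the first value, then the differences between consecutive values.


First value: 26
Deltas:
  33 - 26 = 7
  47 - 33 = 14
  59 - 47 = 12
  82 - 59 = 23
  87 - 82 = 5


Delta encoded: [26, 7, 14, 12, 23, 5]


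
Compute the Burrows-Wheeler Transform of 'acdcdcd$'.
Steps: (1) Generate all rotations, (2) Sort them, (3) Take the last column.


Rotations (sorted):
  0: $acdcdcd -> last char: d
  1: acdcdcd$ -> last char: $
  2: cd$acdcd -> last char: d
  3: cdcd$acd -> last char: d
  4: cdcdcd$a -> last char: a
  5: d$acdcdc -> last char: c
  6: dcd$acdc -> last char: c
  7: dcdcd$ac -> last char: c


BWT = d$ddaccc


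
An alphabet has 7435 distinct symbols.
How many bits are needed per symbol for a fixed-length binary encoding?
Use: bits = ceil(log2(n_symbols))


log2(7435) = 12.8601
Bracket: 2^12 = 4096 < 7435 <= 2^13 = 8192
So ceil(log2(7435)) = 13

bits = ceil(log2(7435)) = ceil(12.8601) = 13 bits


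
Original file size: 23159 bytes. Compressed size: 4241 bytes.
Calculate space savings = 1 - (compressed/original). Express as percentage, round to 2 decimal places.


ratio = compressed/original = 4241/23159 = 0.183125
savings = 1 - ratio = 1 - 0.183125 = 0.816875
as a percentage: 0.816875 * 100 = 81.69%

Space savings = 1 - 4241/23159 = 81.69%


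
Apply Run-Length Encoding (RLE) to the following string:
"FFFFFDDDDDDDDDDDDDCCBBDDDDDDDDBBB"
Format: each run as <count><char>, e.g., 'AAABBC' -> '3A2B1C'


Scanning runs left to right:
  i=0: run of 'F' x 5 -> '5F'
  i=5: run of 'D' x 13 -> '13D'
  i=18: run of 'C' x 2 -> '2C'
  i=20: run of 'B' x 2 -> '2B'
  i=22: run of 'D' x 8 -> '8D'
  i=30: run of 'B' x 3 -> '3B'

RLE = 5F13D2C2B8D3B


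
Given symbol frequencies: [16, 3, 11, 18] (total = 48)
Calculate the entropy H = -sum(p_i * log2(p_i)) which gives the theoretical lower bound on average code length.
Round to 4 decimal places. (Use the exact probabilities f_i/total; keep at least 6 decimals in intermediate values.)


Per-symbol terms -p_i * log2(p_i) with p_i = f_i/48:
  p = 16/48 = 0.333333: log2(p) = -1.584963, -p*log2(p) = 0.528321
  p = 3/48 = 0.062500: log2(p) = -4.000000, -p*log2(p) = 0.250000
  p = 11/48 = 0.229167: log2(p) = -2.125531, -p*log2(p) = 0.487101
  p = 18/48 = 0.375000: log2(p) = -1.415037, -p*log2(p) = 0.530639
H = 0.528321 + 0.250000 + 0.487101 + 0.530639 = 1.796061

H = 1.7961 bits/symbol


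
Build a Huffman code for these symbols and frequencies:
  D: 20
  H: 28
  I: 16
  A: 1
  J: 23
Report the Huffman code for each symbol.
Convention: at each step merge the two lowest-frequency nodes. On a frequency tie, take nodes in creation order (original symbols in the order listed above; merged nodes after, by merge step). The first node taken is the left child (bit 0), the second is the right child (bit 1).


Huffman tree construction:
Step 1: Merge A(1) + I(16) = 17
Step 2: Merge (A+I)(17) + D(20) = 37
Step 3: Merge J(23) + H(28) = 51
Step 4: Merge ((A+I)+D)(37) + (J+H)(51) = 88
Read each symbol's code off the tree from the root (left child = 0, right child = 1).

Codes:
  D: 01 (length 2)
  H: 11 (length 2)
  I: 001 (length 3)
  A: 000 (length 3)
  J: 10 (length 2)
Average code length: 193/88 = 2.1932 bits/symbol


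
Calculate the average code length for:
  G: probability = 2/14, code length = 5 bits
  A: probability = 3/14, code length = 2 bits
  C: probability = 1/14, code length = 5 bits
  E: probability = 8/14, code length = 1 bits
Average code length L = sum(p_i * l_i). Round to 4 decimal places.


Weighted contributions p_i * l_i:
  G: (2/14) * 5 = 10/14
  A: (3/14) * 2 = 6/14
  C: (1/14) * 5 = 5/14
  E: (8/14) * 1 = 8/14
Sum = (10 + 6 + 5 + 8)/14 = 29/14

L = 29/14 = 2.0714 bits/symbol


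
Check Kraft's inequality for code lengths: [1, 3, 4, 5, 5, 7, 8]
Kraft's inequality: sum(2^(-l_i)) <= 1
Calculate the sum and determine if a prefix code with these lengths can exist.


Sum = 2^(-1) + 2^(-3) + 2^(-4) + 2^(-5) + 2^(-5) + 2^(-7) + 2^(-8)
    = 0.5 + 0.125 + 0.0625 + 0.03125 + 0.03125 + 0.0078125 + 0.00390625
    = 195/256 = 0.76171875
Since 0.76171875 <= 1, Kraft's inequality IS satisfied.
A prefix code with these lengths CAN exist.

Kraft sum = 0.76171875. Satisfied.


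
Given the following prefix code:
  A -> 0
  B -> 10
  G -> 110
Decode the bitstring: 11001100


Decoding step by step:
Bits 110 -> G
Bits 0 -> A
Bits 110 -> G
Bits 0 -> A


Decoded message: GAGA


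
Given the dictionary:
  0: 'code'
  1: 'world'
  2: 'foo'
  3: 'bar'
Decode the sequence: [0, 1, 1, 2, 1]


Look up each index in the dictionary:
  0 -> 'code'
  1 -> 'world'
  1 -> 'world'
  2 -> 'foo'
  1 -> 'world'

Decoded: "code world world foo world"


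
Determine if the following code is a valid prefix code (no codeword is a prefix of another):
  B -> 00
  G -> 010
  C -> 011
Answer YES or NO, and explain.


Checking each pair (does one codeword prefix another?):
  B='00' vs G='010': no prefix
  B='00' vs C='011': no prefix
  G='010' vs B='00': no prefix
  G='010' vs C='011': no prefix
  C='011' vs B='00': no prefix
  C='011' vs G='010': no prefix
No violation found over all pairs.

YES -- this is a valid prefix code. No codeword is a prefix of any other codeword.


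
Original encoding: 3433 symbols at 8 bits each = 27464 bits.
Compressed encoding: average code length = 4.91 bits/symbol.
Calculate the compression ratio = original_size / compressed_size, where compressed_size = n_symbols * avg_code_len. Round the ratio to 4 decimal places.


original_size = n_symbols * orig_bits = 3433 * 8 = 27464 bits
compressed_size = n_symbols * avg_code_len = 3433 * 4.91 = 16856.03 bits
ratio = original_size / compressed_size = 27464 / 16856.03 = 1.6293

Compression ratio = 1.6293


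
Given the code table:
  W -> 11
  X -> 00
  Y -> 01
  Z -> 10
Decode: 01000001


Decoding:
01 -> Y
00 -> X
00 -> X
01 -> Y


Result: YXXY


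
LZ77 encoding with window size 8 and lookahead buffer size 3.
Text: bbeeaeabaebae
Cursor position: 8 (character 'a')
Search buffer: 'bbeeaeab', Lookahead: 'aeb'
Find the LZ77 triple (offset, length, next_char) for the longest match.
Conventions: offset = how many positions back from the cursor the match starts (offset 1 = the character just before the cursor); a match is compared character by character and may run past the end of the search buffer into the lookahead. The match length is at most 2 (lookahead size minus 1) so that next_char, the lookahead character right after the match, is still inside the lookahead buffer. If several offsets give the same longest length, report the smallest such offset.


Try each offset into the search buffer:
  offset=1 (pos 7, char 'b'): match length 0
  offset=2 (pos 6, char 'a'): match length 1
  offset=3 (pos 5, char 'e'): match length 0
  offset=4 (pos 4, char 'a'): match length 2
  offset=5 (pos 3, char 'e'): match length 0
  offset=6 (pos 2, char 'e'): match length 0
  offset=7 (pos 1, char 'b'): match length 0
  offset=8 (pos 0, char 'b'): match length 0
Longest match has length 2 at offset 4.
next_char = character at position 8 + 2 = 10 -> 'b'

Best match: offset=4, length=2 (matching 'ae' starting at position 4)
LZ77 triple: (4, 2, 'b')


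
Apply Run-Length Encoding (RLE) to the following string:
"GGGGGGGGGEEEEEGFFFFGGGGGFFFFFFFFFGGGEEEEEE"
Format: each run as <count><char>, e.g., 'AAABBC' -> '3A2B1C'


Scanning runs left to right:
  i=0: run of 'G' x 9 -> '9G'
  i=9: run of 'E' x 5 -> '5E'
  i=14: run of 'G' x 1 -> '1G'
  i=15: run of 'F' x 4 -> '4F'
  i=19: run of 'G' x 5 -> '5G'
  i=24: run of 'F' x 9 -> '9F'
  i=33: run of 'G' x 3 -> '3G'
  i=36: run of 'E' x 6 -> '6E'

RLE = 9G5E1G4F5G9F3G6E


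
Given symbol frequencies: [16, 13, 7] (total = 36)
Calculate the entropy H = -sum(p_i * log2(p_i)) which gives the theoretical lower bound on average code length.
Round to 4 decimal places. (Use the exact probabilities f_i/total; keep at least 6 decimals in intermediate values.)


Per-symbol terms -p_i * log2(p_i) with p_i = f_i/36:
  p = 16/36 = 0.444444: log2(p) = -1.169925, -p*log2(p) = 0.519967
  p = 13/36 = 0.361111: log2(p) = -1.469485, -p*log2(p) = 0.530647
  p = 7/36 = 0.194444: log2(p) = -2.362570, -p*log2(p) = 0.459389
H = 0.519967 + 0.530647 + 0.459389 = 1.510003

H = 1.51 bits/symbol


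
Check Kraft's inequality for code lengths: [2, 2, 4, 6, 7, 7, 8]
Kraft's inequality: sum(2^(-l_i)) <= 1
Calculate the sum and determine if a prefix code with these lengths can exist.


Sum = 2^(-2) + 2^(-2) + 2^(-4) + 2^(-6) + 2^(-7) + 2^(-7) + 2^(-8)
    = 0.25 + 0.25 + 0.0625 + 0.015625 + 0.0078125 + 0.0078125 + 0.00390625
    = 153/256 = 0.59765625
Since 0.59765625 <= 1, Kraft's inequality IS satisfied.
A prefix code with these lengths CAN exist.

Kraft sum = 0.59765625. Satisfied.


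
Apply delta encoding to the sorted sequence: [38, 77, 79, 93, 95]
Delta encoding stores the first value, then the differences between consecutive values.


First value: 38
Deltas:
  77 - 38 = 39
  79 - 77 = 2
  93 - 79 = 14
  95 - 93 = 2


Delta encoded: [38, 39, 2, 14, 2]


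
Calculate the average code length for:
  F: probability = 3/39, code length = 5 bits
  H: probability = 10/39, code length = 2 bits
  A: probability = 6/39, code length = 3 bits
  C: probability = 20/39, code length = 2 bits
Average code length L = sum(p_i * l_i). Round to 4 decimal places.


Weighted contributions p_i * l_i:
  F: (3/39) * 5 = 15/39
  H: (10/39) * 2 = 20/39
  A: (6/39) * 3 = 18/39
  C: (20/39) * 2 = 40/39
Sum = (15 + 20 + 18 + 40)/39 = 93/39

L = 93/39 = 2.3846 bits/symbol


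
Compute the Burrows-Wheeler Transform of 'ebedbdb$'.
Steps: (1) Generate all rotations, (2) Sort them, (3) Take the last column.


Rotations (sorted):
  0: $ebedbdb -> last char: b
  1: b$ebedbd -> last char: d
  2: bdb$ebed -> last char: d
  3: bedbdb$e -> last char: e
  4: db$ebedb -> last char: b
  5: dbdb$ebe -> last char: e
  6: ebedbdb$ -> last char: $
  7: edbdb$eb -> last char: b


BWT = bddebe$b


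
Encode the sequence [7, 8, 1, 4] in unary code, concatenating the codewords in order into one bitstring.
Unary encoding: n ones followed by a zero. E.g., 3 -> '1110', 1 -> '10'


Encode each number as n ones followed by a terminating 0:
  7 -> 11111110 (8 bits)
  8 -> 111111110 (9 bits)
  1 -> 10 (2 bits)
  4 -> 11110 (5 bits)
Total length = 8 + 9 + 2 + 5 = 24 bits.

Unary([7, 8, 1, 4]) = 111111101111111101011110 (24 bits)


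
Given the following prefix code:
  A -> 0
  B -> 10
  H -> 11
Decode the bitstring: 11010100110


Decoding step by step:
Bits 11 -> H
Bits 0 -> A
Bits 10 -> B
Bits 10 -> B
Bits 0 -> A
Bits 11 -> H
Bits 0 -> A


Decoded message: HABBAHA


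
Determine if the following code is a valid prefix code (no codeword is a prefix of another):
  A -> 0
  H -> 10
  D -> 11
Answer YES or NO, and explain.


Checking each pair (does one codeword prefix another?):
  A='0' vs H='10': no prefix
  A='0' vs D='11': no prefix
  H='10' vs A='0': no prefix
  H='10' vs D='11': no prefix
  D='11' vs A='0': no prefix
  D='11' vs H='10': no prefix
No violation found over all pairs.

YES -- this is a valid prefix code. No codeword is a prefix of any other codeword.


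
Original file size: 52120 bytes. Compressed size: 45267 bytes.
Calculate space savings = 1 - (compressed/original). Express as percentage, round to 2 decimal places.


ratio = compressed/original = 45267/52120 = 0.868515
savings = 1 - ratio = 1 - 0.868515 = 0.131485
as a percentage: 0.131485 * 100 = 13.15%

Space savings = 1 - 45267/52120 = 13.15%


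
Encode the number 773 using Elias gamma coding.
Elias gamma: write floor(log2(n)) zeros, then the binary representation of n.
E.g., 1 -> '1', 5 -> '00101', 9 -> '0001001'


num_bits = floor(log2(773)) + 1 = 10
leading_zeros = num_bits - 1 = 9
binary(773) = 1100000101

Elias gamma(773) = '000000000' + '1100000101' = 0000000001100000101 (19 bits)


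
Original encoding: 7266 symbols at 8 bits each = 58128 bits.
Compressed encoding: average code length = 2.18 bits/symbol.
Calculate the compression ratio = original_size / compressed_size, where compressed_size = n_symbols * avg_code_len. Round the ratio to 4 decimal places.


original_size = n_symbols * orig_bits = 7266 * 8 = 58128 bits
compressed_size = n_symbols * avg_code_len = 7266 * 2.18 = 15839.88 bits
ratio = original_size / compressed_size = 58128 / 15839.88 = 3.6697

Compression ratio = 3.6697


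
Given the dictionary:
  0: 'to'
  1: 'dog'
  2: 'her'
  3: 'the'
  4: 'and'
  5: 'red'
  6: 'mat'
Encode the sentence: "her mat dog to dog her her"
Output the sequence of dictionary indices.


Look up each word in the dictionary:
  'her' -> 2
  'mat' -> 6
  'dog' -> 1
  'to' -> 0
  'dog' -> 1
  'her' -> 2
  'her' -> 2

Encoded: [2, 6, 1, 0, 1, 2, 2]


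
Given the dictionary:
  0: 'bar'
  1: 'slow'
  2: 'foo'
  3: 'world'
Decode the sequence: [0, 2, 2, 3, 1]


Look up each index in the dictionary:
  0 -> 'bar'
  2 -> 'foo'
  2 -> 'foo'
  3 -> 'world'
  1 -> 'slow'

Decoded: "bar foo foo world slow"


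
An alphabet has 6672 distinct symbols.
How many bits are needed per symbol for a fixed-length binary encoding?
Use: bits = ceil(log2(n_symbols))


log2(6672) = 12.7039
Bracket: 2^12 = 4096 < 6672 <= 2^13 = 8192
So ceil(log2(6672)) = 13

bits = ceil(log2(6672)) = ceil(12.7039) = 13 bits


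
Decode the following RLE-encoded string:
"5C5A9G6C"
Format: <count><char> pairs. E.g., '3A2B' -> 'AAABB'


Expanding each <count><char> pair:
  5C -> 'CCCCC'
  5A -> 'AAAAA'
  9G -> 'GGGGGGGGG'
  6C -> 'CCCCCC'

Decoded = CCCCCAAAAAGGGGGGGGGCCCCCC


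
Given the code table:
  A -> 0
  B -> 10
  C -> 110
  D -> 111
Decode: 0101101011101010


Decoding:
0 -> A
10 -> B
110 -> C
10 -> B
111 -> D
0 -> A
10 -> B
10 -> B


Result: ABCBDABB


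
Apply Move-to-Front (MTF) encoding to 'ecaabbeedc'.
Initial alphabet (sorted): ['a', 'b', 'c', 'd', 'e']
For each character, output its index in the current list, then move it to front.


MTF encoding:
'e': index 4 in ['a', 'b', 'c', 'd', 'e'] -> ['e', 'a', 'b', 'c', 'd']
'c': index 3 in ['e', 'a', 'b', 'c', 'd'] -> ['c', 'e', 'a', 'b', 'd']
'a': index 2 in ['c', 'e', 'a', 'b', 'd'] -> ['a', 'c', 'e', 'b', 'd']
'a': index 0 in ['a', 'c', 'e', 'b', 'd'] -> ['a', 'c', 'e', 'b', 'd']
'b': index 3 in ['a', 'c', 'e', 'b', 'd'] -> ['b', 'a', 'c', 'e', 'd']
'b': index 0 in ['b', 'a', 'c', 'e', 'd'] -> ['b', 'a', 'c', 'e', 'd']
'e': index 3 in ['b', 'a', 'c', 'e', 'd'] -> ['e', 'b', 'a', 'c', 'd']
'e': index 0 in ['e', 'b', 'a', 'c', 'd'] -> ['e', 'b', 'a', 'c', 'd']
'd': index 4 in ['e', 'b', 'a', 'c', 'd'] -> ['d', 'e', 'b', 'a', 'c']
'c': index 4 in ['d', 'e', 'b', 'a', 'c'] -> ['c', 'd', 'e', 'b', 'a']


Output: [4, 3, 2, 0, 3, 0, 3, 0, 4, 4]


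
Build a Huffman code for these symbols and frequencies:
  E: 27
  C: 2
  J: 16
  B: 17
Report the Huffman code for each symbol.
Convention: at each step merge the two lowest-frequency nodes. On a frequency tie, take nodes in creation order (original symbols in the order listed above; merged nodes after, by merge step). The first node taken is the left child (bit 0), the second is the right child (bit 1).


Huffman tree construction:
Step 1: Merge C(2) + J(16) = 18
Step 2: Merge B(17) + (C+J)(18) = 35
Step 3: Merge E(27) + (B+(C+J))(35) = 62
Read each symbol's code off the tree from the root (left child = 0, right child = 1).

Codes:
  E: 0 (length 1)
  C: 110 (length 3)
  J: 111 (length 3)
  B: 10 (length 2)
Average code length: 115/62 = 1.8548 bits/symbol


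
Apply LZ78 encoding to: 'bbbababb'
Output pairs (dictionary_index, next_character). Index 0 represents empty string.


LZ78 encoding steps:
Dictionary: {0: ''}
Step 1: w='' (idx 0), next='b' -> output (0, 'b'), add 'b' as idx 1
Step 2: w='b' (idx 1), next='b' -> output (1, 'b'), add 'bb' as idx 2
Step 3: w='' (idx 0), next='a' -> output (0, 'a'), add 'a' as idx 3
Step 4: w='b' (idx 1), next='a' -> output (1, 'a'), add 'ba' as idx 4
Step 5: w='bb' (idx 2), end of input -> output (2, '')


Encoded: [(0, 'b'), (1, 'b'), (0, 'a'), (1, 'a'), (2, '')]


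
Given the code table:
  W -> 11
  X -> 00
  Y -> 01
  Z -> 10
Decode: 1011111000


Decoding:
10 -> Z
11 -> W
11 -> W
10 -> Z
00 -> X


Result: ZWWZX


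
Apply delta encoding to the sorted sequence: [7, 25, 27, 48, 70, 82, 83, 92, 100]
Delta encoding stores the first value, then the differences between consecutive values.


First value: 7
Deltas:
  25 - 7 = 18
  27 - 25 = 2
  48 - 27 = 21
  70 - 48 = 22
  82 - 70 = 12
  83 - 82 = 1
  92 - 83 = 9
  100 - 92 = 8


Delta encoded: [7, 18, 2, 21, 22, 12, 1, 9, 8]


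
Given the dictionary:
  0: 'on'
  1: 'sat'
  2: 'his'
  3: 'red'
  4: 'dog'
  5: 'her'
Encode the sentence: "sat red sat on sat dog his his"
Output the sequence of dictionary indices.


Look up each word in the dictionary:
  'sat' -> 1
  'red' -> 3
  'sat' -> 1
  'on' -> 0
  'sat' -> 1
  'dog' -> 4
  'his' -> 2
  'his' -> 2

Encoded: [1, 3, 1, 0, 1, 4, 2, 2]


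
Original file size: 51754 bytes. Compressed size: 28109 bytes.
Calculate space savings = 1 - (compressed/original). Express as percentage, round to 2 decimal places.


ratio = compressed/original = 28109/51754 = 0.543127
savings = 1 - ratio = 1 - 0.543127 = 0.456873
as a percentage: 0.456873 * 100 = 45.69%

Space savings = 1 - 28109/51754 = 45.69%


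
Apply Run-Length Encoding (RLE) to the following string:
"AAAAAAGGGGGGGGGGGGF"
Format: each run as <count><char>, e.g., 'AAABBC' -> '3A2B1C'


Scanning runs left to right:
  i=0: run of 'A' x 6 -> '6A'
  i=6: run of 'G' x 12 -> '12G'
  i=18: run of 'F' x 1 -> '1F'

RLE = 6A12G1F
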